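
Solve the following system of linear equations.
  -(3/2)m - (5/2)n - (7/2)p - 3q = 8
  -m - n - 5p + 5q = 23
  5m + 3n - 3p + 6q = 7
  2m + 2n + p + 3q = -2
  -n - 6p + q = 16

no solution

Row-reduce:
R1 ← R1 / (-3/2).
R2 ← R2 + 1·R1.
R3 ← R3 − 5·R1.
R4 ← R4 − 2·R1.
R2 ← R2 / (2/3).
R1 ← R1 − 5/3·R2.
R3 ← R3 + 16/3·R2.
R4 ← R4 + 4/3·R2.
R5 ← R5 + 1·R2.
R3 ← R3 / (-36).
R1 ← R1 − 9·R3.
R2 ← R2 + 4·R3.
R4 ← R4 + 9·R3.
R5 ← R5 + 10·R3.
Swap R4 and R5.
R4 ← R4 / (-53/18).
R1 ← R1 + 5/2·R4.
R2 ← R2 − 85/18·R4.
R3 ← R3 + 13/9·R4.
Row 5 reduces to 0 = 1/4, a contradiction. The system is inconsistent.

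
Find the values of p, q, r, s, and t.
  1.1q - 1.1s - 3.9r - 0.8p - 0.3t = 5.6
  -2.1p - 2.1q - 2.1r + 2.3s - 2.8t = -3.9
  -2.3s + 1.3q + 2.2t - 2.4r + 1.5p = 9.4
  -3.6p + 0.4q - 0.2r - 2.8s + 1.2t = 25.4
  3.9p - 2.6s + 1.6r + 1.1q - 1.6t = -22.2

Row-reduce the augmented matrix:
R1 ← R1 / (-4/5).
R2 ← R2 + 21/10·R1.
R3 ← R3 − 3/2·R1.
R4 ← R4 + 18/5·R1.
R5 ← R5 − 39/10·R1.
R2 ← R2 / (-399/80).
R1 ← R1 + 11/8·R2.
R3 ← R3 − 269/80·R2.
R4 ← R4 + 91/20·R2.
R5 ← R5 − 517/80·R2.
R3 ← R3 / (-803/190).
R1 ← R1 − 50/19·R3.
R2 ← R2 + 31/19·R3.
R4 ← R4 − 943/95·R3.
R5 ← R5 + 261/38·R3.
R4 ← R4 / (-389068/84315).
R1 ← R1 + 3338/5621·R4.
R2 ← R2 + 567/803·R4.
R3 ← R3 − 3452/16863·R4.
R5 ← R5 − 3979/24090·R4.
R5 ← R5 / (-502893/84580).
R1 ← R1 − 44288/97267·R5.
R2 ← R2 + 92769/194534·R5.
R3 ← R3 − 15310/97267·R5.
R4 ← R4 + 212695/194534·R5.
Reading off the reduced rows gives p = -4, q = -2, r = -1, s = -2, t = 5.

p = -4, q = -2, r = -1, s = -2, t = 5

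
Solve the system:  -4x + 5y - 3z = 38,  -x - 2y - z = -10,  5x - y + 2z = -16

x = -2, y = 6, z = 0

Row-reduce the augmented matrix:
R1 ← R1 / (-4).
R2 ← R2 + 1·R1.
R3 ← R3 − 5·R1.
R2 ← R2 / (-13/4).
R1 ← R1 + 5/4·R2.
R3 ← R3 − 21/4·R2.
R3 ← R3 / (-28/13).
R1 ← R1 − 11/13·R3.
R2 ← R2 − 1/13·R3.
Reading off the reduced rows gives x = -2, y = 6, z = 0.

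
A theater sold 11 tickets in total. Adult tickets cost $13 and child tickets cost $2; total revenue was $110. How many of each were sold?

adult tickets: 8, child tickets: 3

Let a = adult tickets, c = child tickets.
  a + c = 11
  13a + 2c = 110
From equation 1: a = 11 − c.
Substitute into equation 2 and solve: c = 3.
Then a = 8.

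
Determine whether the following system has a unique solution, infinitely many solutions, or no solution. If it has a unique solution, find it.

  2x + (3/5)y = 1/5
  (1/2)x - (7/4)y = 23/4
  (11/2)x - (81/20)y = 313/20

no solution

Row-reduce:
R1 ← R1 / (2).
R2 ← R2 − 1/2·R1.
R3 ← R3 − 11/2·R1.
R2 ← R2 / (-19/10).
R1 ← R1 − 3/10·R2.
R3 ← R3 + 57/10·R2.
Row 3 reduces to 0 = -2, a contradiction. The system is inconsistent.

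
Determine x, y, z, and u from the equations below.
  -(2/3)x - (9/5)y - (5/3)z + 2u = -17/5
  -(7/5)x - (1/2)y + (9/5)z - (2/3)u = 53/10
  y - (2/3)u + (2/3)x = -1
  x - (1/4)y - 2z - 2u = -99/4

x = 0, y = 3, z = 6, u = 6

Row-reduce the augmented matrix:
R1 ← R1 / (-2/3).
R2 ← R2 + 7/5·R1.
R3 ← R3 − 2/3·R1.
R4 ← R4 − 1·R1.
R2 ← R2 / (82/25).
R1 ← R1 − 27/10·R2.
R3 ← R3 + 4/5·R2.
R4 ← R4 + 59/20·R2.
R3 ← R3 / (-46/123).
R1 ← R1 + 611/328·R3.
R2 ← R2 − 265/164·R3.
R4 ← R4 − 175/656·R3.
R4 ← R4 / (-3613/1104).
R1 ← R1 − 51/184·R4.
R2 ← R2 + 235/276·R4.
R3 ← R3 + 9/23·R4.
Reading off the reduced rows gives x = 0, y = 3, z = 6, u = 6.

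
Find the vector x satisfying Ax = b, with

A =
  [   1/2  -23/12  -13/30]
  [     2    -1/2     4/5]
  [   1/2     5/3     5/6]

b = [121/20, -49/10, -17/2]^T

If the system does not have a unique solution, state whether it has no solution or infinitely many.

infinitely many solutions

Row-reduce:
R1 ← R1 / (1/2).
R2 ← R2 − 2·R1.
R3 ← R3 − 1/2·R1.
R2 ← R2 / (43/6).
R1 ← R1 + 23/6·R2.
R3 ← R3 − 43/12·R2.
Rank is 2 with 3 unknowns, leaving x_3 free.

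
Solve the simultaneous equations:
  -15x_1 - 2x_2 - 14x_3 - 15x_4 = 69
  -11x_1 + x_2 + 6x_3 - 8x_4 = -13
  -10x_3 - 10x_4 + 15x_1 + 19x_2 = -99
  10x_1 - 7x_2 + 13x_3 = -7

x_1 = -1, x_2 = -6, x_3 = -3, x_4 = 0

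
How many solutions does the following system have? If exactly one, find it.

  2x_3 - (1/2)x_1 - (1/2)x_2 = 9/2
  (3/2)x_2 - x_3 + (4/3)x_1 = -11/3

Row-reduce:
R1 ← R1 / (-1/2).
R2 ← R2 − 4/3·R1.
R2 ← R2 / (1/6).
R1 ← R1 − 1·R2.
Rank is 2 with 3 unknowns, leaving x_3 free.

infinitely many solutions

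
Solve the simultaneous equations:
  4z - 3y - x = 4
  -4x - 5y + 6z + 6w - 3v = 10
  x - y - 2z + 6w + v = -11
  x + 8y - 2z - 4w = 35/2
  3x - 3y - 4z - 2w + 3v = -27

no solution

Row-reduce:
R1 ← R1 / (-1).
R2 ← R2 + 4·R1.
R3 ← R3 − 1·R1.
R4 ← R4 − 1·R1.
R5 ← R5 − 3·R1.
R2 ← R2 / (7).
R1 ← R1 − 3·R2.
R3 ← R3 + 4·R2.
R4 ← R4 − 5·R2.
R5 ← R5 + 12·R2.
R3 ← R3 / (-26/7).
R1 ← R1 − 2/7·R3.
R2 ← R2 + 10/7·R3.
R4 ← R4 − 64/7·R3.
R5 ← R5 + 64/7·R3.
R4 ← R4 / (194/13).
R1 ← R1 + 24/13·R4.
R2 ← R2 + 36/13·R4.
R3 ← R3 + 33/13·R4.
R5 ← R5 + 194/13·R4.
Row 5 reduces to 0 = 1/2, a contradiction. The system is inconsistent.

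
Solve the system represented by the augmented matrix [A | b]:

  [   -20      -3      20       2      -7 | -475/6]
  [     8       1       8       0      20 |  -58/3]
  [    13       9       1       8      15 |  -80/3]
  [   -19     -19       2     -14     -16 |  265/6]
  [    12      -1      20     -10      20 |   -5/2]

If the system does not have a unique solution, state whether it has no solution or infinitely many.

x_1 = 7/3, x_2 = -2, x_3 = -2, x_4 = -11/4, x_5 = -1

Row-reduce the augmented matrix:
R1 ← R1 / (-20).
R2 ← R2 − 8·R1.
R3 ← R3 − 13·R1.
R4 ← R4 + 19·R1.
R5 ← R5 − 12·R1.
R2 ← R2 / (-1/5).
R1 ← R1 − 3/20·R2.
R3 ← R3 − 141/20·R2.
R4 ← R4 + 323/20·R2.
R5 ← R5 + 14/5·R2.
R3 ← R3 / (578).
R1 ← R1 − 11·R3.
R2 ← R2 + 80·R3.
R4 ← R4 + 1309·R3.
R5 ← R5 + 192·R3.
R4 ← R4 / (301/68).
R1 ← R1 + 247/1156·R4.
R2 ← R2 − 344/289·R4.
R3 ← R3 − 75/1156·R4.
R5 ← R5 + 2180/289·R4.
R5 ← R5 / (-16573/731).
R1 ← R1 − 1053/731·R5.
R2 ← R2 + 4/17·R5.
R3 ← R3 − 796/731·R5.
R4 ← R4 + 29/86·R5.
Reading off the reduced rows gives x_1 = 7/3, x_2 = -2, x_3 = -2, x_4 = -11/4, x_5 = -1.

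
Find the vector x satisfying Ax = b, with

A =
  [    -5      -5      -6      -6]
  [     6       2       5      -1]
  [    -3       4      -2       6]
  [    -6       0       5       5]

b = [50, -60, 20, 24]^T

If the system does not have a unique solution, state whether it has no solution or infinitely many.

Row-reduce the augmented matrix:
R1 ← R1 / (-5).
R2 ← R2 − 6·R1.
R3 ← R3 + 3·R1.
R4 ← R4 + 6·R1.
R2 ← R2 / (-4).
R1 ← R1 − 1·R2.
R3 ← R3 − 7·R2.
R4 ← R4 − 6·R2.
R3 ← R3 / (-9/4).
R1 ← R1 − 13/20·R3.
R2 ← R2 − 11/20·R3.
R4 ← R4 − 89/10·R3.
R4 ← R4 / (-170/9).
R1 ← R1 + 20/9·R4.
R2 ← R2 − 8/9·R4.
R3 ← R3 − 19/9·R4.
Reading off the reduced rows gives x_1 = -4, x_2 = -6, x_3 = -4, x_4 = 4.

x_1 = -4, x_2 = -6, x_3 = -4, x_4 = 4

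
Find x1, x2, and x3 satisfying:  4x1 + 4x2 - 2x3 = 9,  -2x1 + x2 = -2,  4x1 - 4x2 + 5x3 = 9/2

Row-reduce the augmented matrix:
R1 ← R1 / (4).
R2 ← R2 + 2·R1.
R3 ← R3 − 4·R1.
R2 ← R2 / (3).
R1 ← R1 − 1·R2.
R3 ← R3 + 8·R2.
R3 ← R3 / (13/3).
R1 ← R1 + 1/6·R3.
R2 ← R2 + 1/3·R3.
Reading off the reduced rows gives x1 = 3/2, x2 = 1, x3 = 1/2.

x1 = 3/2, x2 = 1, x3 = 1/2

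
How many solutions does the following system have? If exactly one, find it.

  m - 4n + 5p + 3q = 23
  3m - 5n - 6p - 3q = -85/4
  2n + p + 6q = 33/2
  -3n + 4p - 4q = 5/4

m = -3, n = -7/4, p = 2, q = 3

Row-reduce the augmented matrix:
R2 ← R2 − 3·R1.
R2 ← R2 / (7).
R1 ← R1 + 4·R2.
R3 ← R3 − 2·R2.
R4 ← R4 + 3·R2.
R3 ← R3 / (7).
R1 ← R1 + 7·R3.
R2 ← R2 + 3·R3.
R4 ← R4 + 5·R3.
R4 ← R4 / (-118/49).
R1 ← R1 − 39/7·R4.
R2 ← R2 − 114/49·R4.
R3 ← R3 − 66/49·R4.
Reading off the reduced rows gives m = -3, n = -7/4, p = 2, q = 3.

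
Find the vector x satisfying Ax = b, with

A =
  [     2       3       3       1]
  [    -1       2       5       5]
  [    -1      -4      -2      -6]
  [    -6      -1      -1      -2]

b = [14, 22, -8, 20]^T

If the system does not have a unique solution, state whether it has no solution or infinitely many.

Row-reduce the augmented matrix:
R1 ← R1 / (2).
R2 ← R2 + 1·R1.
R3 ← R3 + 1·R1.
R4 ← R4 + 6·R1.
R2 ← R2 / (7/2).
R1 ← R1 − 3/2·R2.
R3 ← R3 + 5/2·R2.
R4 ← R4 − 8·R2.
R3 ← R3 / (29/7).
R1 ← R1 + 9/7·R3.
R2 ← R2 − 13/7·R3.
R4 ← R4 + 48/7·R3.
R4 ← R4 / (-411/29).
R1 ← R1 + 68/29·R4.
R2 ← R2 − 66/29·R4.
R3 ← R3 + 11/29·R4.
Reading off the reduced rows gives x_1 = -4, x_2 = 4, x_3 = 4, x_4 = -2.

x_1 = -4, x_2 = 4, x_3 = 4, x_4 = -2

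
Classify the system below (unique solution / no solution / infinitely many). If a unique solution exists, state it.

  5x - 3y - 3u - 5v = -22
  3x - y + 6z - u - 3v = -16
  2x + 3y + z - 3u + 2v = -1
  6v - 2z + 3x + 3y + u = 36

Row-reduce:
R1 ← R1 / (5).
R2 ← R2 − 3·R1.
R3 ← R3 − 2·R1.
R4 ← R4 − 3·R1.
R2 ← R2 / (4/5).
R1 ← R1 + 3/5·R2.
R3 ← R3 − 21/5·R2.
R4 ← R4 − 24/5·R2.
R3 ← R3 / (-61/2).
R1 ← R1 − 9/2·R3.
R2 ← R2 − 15/2·R3.
R4 ← R4 + 38·R3.
R4 ← R4 / (334/61).
R1 ← R1 + 54/61·R4.
R2 ← R2 + 29/61·R4.
R3 ← R3 − 12/61·R4.
Rank is 4 with 5 unknowns, leaving v free.

infinitely many solutions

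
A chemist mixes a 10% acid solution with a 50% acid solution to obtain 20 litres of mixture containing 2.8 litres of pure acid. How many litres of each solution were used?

litres of solution A: 18, litres of solution B: 2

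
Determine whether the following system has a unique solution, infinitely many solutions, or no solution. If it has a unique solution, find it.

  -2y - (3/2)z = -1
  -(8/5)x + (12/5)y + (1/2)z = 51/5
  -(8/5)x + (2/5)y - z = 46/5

Row-reduce:
Swap R1 and R2.
R1 ← R1 / (-8/5).
R3 ← R3 + 8/5·R1.
R2 ← R2 / (-2).
R1 ← R1 + 3/2·R2.
R3 ← R3 + 2·R2.
Rank is 2 with 3 unknowns, leaving z free.

infinitely many solutions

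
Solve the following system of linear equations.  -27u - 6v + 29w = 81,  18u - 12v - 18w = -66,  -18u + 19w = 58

no solution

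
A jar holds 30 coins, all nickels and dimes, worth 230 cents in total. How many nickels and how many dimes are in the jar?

nickels: 14, dimes: 16

Let n = nickels, d = dimes.
  d + n = 30
  5n + 10d = 230
From equation 1: n = 30 − d.
Substitute into equation 2 and solve: d = 16.
Then n = 14.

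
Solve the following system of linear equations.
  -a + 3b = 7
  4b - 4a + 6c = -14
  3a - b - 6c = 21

Row-reduce:
R1 ← R1 / (-1).
R2 ← R2 + 4·R1.
R3 ← R3 − 3·R1.
R2 ← R2 / (-8).
R1 ← R1 + 3·R2.
R3 ← R3 − 8·R2.
Rank is 2 with 3 unknowns, leaving c free.

infinitely many solutions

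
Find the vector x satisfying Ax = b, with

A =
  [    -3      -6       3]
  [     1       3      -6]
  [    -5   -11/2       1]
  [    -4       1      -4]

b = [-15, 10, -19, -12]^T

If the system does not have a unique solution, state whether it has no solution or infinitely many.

no solution

Row-reduce:
R1 ← R1 / (-3).
R2 ← R2 − 1·R1.
R3 ← R3 + 5·R1.
R4 ← R4 + 4·R1.
R1 ← R1 − 2·R2.
R3 ← R3 − 9/2·R2.
R4 ← R4 − 9·R2.
R3 ← R3 / (37/2).
R1 ← R1 − 9·R3.
R2 ← R2 + 5·R3.
R4 ← R4 − 37·R3.
Row 4 reduces to 0 = -4, a contradiction. The system is inconsistent.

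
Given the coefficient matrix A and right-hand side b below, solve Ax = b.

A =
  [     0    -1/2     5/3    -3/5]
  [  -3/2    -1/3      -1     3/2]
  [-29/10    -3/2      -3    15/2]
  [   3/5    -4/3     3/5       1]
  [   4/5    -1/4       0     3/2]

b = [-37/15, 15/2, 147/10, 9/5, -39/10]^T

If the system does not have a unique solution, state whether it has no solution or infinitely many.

Row-reduce the augmented matrix:
Swap R1 and R2.
R1 ← R1 / (-3/2).
R3 ← R3 + 29/10·R1.
R4 ← R4 − 3/5·R1.
R5 ← R5 − 4/5·R1.
R2 ← R2 / (-1/2).
R1 ← R1 − 2/9·R2.
R3 ← R3 + 77/90·R2.
R4 ← R4 + 22/15·R2.
R5 ← R5 + 77/180·R2.
R3 ← R3 / (-529/135).
R1 ← R1 − 38/27·R3.
R2 ← R2 + 10/3·R3.
R4 ← R4 + 211/45·R3.
R5 ← R5 + 529/270·R3.
R4 ← R4 / (-44606/13225).
R1 ← R1 − 399/529·R4.
R2 ← R2 + 9486/2645·R4.
R3 ← R3 + 3798/2645·R4.
R5 reduces to 0 = 0, so the extra equation is consistent.
Reading off the reduced rows gives x_1 = -3, x_2 = -6, x_3 = -4, x_4 = -2.

x_1 = -3, x_2 = -6, x_3 = -4, x_4 = -2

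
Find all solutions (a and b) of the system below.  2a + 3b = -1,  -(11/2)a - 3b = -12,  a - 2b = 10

Row-reduce:
R1 ← R1 / (2).
R2 ← R2 + 11/2·R1.
R3 ← R3 − 1·R1.
R2 ← R2 / (21/4).
R1 ← R1 − 3/2·R2.
R3 ← R3 + 7/2·R2.
Row 3 reduces to 0 = 2/3, a contradiction. The system is inconsistent.

no solution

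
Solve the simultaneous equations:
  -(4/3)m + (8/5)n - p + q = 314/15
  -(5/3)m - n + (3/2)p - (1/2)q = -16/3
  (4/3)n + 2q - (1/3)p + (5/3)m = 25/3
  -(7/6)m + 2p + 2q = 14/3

Row-reduce the augmented matrix:
R1 ← R1 / (-4/3).
R2 ← R2 + 5/3·R1.
R3 ← R3 − 5/3·R1.
R4 ← R4 + 7/6·R1.
R2 ← R2 / (-3).
R1 ← R1 + 6/5·R2.
R3 ← R3 − 10/3·R2.
R4 ← R4 + 7/5·R2.
R3 ← R3 / (53/36).
R1 ← R1 + 7/20·R3.
R2 ← R2 + 11/12·R3.
R4 ← R4 − 191/120·R3.
R4 ← R4 / (281/530).
R1 ← R1 − 69/265·R4.
R2 ← R2 − 74/53·R4.
R3 ← R3 − 47/53·R4.
Reading off the reduced rows gives m = -4, n = 6, p = -3, q = 3.

m = -4, n = 6, p = -3, q = 3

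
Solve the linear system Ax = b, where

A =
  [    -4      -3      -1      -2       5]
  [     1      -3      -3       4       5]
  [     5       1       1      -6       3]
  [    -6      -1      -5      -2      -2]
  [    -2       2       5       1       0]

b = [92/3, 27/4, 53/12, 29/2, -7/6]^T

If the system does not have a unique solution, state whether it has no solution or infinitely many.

x_1 = -9/4, x_2 = -8/3, x_3 = 1/3, x_4 = -2, x_5 = 2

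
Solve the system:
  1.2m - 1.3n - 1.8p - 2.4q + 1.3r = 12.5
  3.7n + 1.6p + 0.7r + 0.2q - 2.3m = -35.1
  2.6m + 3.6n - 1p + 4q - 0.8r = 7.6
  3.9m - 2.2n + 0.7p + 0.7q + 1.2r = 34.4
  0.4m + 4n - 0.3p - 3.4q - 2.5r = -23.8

Row-reduce the augmented matrix:
R1 ← R1 / (6/5).
R2 ← R2 + 23/10·R1.
R3 ← R3 − 13/5·R1.
R4 ← R4 − 39/10·R1.
R5 ← R5 − 2/5·R1.
R2 ← R2 / (29/24).
R1 ← R1 + 13/12·R2.
R3 ← R3 − 77/12·R2.
R4 ← R4 − 81/40·R2.
R5 ← R5 − 133/30·R2.
R3 ← R3 / (369/29).
R1 ← R1 + 458/145·R3.
R2 ← R2 + 222/145·R3.
R4 ← R4 − 13993/1450·R3.
R5 ← R5 − 10277/1450·R3.
R4 ← R4 / (-271363/30750).
R1 ← R1 − 6578/3075·R4.
R2 ← R2 − 284/1025·R4.
R3 ← R3 − 1574/615·R4.
R5 ← R5 + 70666/15375·R4.
R5 ← R5 / (-18860593/2713630).
R1 ← R1 − 160304/271363·R5.
R2 ← R2 − 106817/271363·R5.
R3 ← R3 − 129910/271363·R5.
R4 ← R4 + 222128/271363·R5.
Reading off the reduced rows gives m = 6, n = -5, p = -2, q = 2, r = 0.

m = 6, n = -5, p = -2, q = 2, r = 0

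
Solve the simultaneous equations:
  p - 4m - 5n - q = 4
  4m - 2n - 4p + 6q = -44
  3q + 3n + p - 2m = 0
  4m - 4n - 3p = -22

Row-reduce:
R1 ← R1 / (-4).
R2 ← R2 − 4·R1.
R3 ← R3 + 2·R1.
R4 ← R4 − 4·R1.
R2 ← R2 / (-7).
R1 ← R1 − 5/4·R2.
R3 ← R3 − 11/2·R2.
R4 ← R4 + 9·R2.
R3 ← R3 / (-13/7).
R1 ← R1 + 11/14·R3.
R2 ← R2 − 3/7·R3.
R4 ← R4 − 13/7·R3.
Rank is 3 with 4 unknowns, leaving q free.

infinitely many solutions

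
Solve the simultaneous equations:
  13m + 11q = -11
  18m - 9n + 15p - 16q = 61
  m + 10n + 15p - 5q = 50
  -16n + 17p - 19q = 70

m = 0, n = 0, p = 3, q = -1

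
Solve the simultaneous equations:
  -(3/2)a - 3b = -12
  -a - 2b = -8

Row-reduce:
R1 ← R1 / (-3/2).
R2 ← R2 + 1·R1.
Rank is 1 with 2 unknowns, leaving b free.

infinitely many solutions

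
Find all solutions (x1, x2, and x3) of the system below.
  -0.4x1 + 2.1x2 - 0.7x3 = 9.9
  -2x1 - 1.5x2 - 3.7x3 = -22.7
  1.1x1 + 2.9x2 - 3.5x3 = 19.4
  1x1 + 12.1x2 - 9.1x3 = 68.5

Row-reduce the augmented matrix:
R1 ← R1 / (-2/5).
R2 ← R2 + 2·R1.
R3 ← R3 − 11/10·R1.
R4 ← R4 − 1·R1.
R2 ← R2 / (-12).
R1 ← R1 + 21/4·R2.
R3 ← R3 − 347/40·R2.
R4 ← R4 − 347/20·R2.
R3 ← R3 / (-13367/2400).
R1 ← R1 − 147/80·R3.
R2 ← R2 − 1/60·R3.
R4 ← R4 + 13367/1200·R3.
R4 reduces to 0 = 0, so the extra equation is consistent.
Reading off the reduced rows gives x1 = 5, x2 = 6, x3 = 1.

x1 = 5, x2 = 6, x3 = 1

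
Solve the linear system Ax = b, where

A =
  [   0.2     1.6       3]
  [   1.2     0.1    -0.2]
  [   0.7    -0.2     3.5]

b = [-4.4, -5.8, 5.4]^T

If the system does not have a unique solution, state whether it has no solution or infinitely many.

Row-reduce the augmented matrix:
R1 ← R1 / (1/5).
R2 ← R2 − 6/5·R1.
R3 ← R3 − 7/10·R1.
R2 ← R2 / (-19/2).
R1 ← R1 − 8·R2.
R3 ← R3 + 29/5·R2.
R3 ← R3 / (1953/475).
R1 ← R1 + 31/95·R3.
R2 ← R2 − 182/95·R3.
Reading off the reduced rows gives x_1 = -4, x_2 = -6, x_3 = 2.

x_1 = -4, x_2 = -6, x_3 = 2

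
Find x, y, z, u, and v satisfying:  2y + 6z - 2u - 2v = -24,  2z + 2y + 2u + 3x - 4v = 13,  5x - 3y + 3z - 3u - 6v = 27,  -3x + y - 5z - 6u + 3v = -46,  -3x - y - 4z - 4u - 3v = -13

x = 3, y = -6, z = -1, u = 5, v = -2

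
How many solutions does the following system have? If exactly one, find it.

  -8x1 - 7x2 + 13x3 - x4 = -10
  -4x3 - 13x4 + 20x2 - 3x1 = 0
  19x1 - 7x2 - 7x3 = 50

infinitely many solutions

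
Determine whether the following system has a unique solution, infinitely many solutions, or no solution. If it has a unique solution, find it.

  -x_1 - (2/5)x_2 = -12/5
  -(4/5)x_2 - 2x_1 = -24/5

Row-reduce:
R1 ← R1 / (-1).
R2 ← R2 + 2·R1.
Rank is 1 with 2 unknowns, leaving x_2 free.

infinitely many solutions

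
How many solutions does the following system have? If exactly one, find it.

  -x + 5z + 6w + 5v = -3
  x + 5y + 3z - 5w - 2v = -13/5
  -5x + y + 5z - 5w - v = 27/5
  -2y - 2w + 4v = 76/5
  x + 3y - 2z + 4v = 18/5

x = 0, y = -8/5, z = -1/5, w = -2, v = 2

Row-reduce the augmented matrix:
R1 ← R1 / (-1).
R2 ← R2 − 1·R1.
R3 ← R3 + 5·R1.
R5 ← R5 − 1·R1.
R2 ← R2 / (5).
R3 ← R3 − 1·R2.
R4 ← R4 + 2·R2.
R5 ← R5 − 3·R2.
R3 ← R3 / (-108/5).
R1 ← R1 + 5·R3.
R2 ← R2 − 8/5·R3.
R4 ← R4 − 16/5·R3.
R5 ← R5 + 9/5·R3.
R4 ← R4 / (-184/27).
R1 ← R1 − 58/27·R4.
R2 ← R2 + 65/27·R4.
R3 ← R3 − 44/27·R4.
R5 ← R5 − 25/3·R4.
R5 ← R5 / (252/23).
R1 ← R1 − 143/92·R5.
R2 ← R2 + 167/92·R5.
R3 ← R3 − 141/92·R5.
R4 ← R4 + 17/92·R5.
Reading off the reduced rows gives x = 0, y = -8/5, z = -1/5, w = -2, v = 2.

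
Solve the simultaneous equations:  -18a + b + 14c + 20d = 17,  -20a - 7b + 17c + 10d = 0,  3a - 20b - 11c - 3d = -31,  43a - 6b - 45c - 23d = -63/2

no solution

Row-reduce:
R1 ← R1 / (-18).
R2 ← R2 + 20·R1.
R3 ← R3 − 3·R1.
R4 ← R4 − 43·R1.
R2 ← R2 / (-73/9).
R1 ← R1 + 1/18·R2.
R3 ← R3 + 119/6·R2.
R4 ← R4 + 65/18·R2.
R3 ← R3 / (-1781/146).
R1 ← R1 + 115/146·R3.
R2 ← R2 + 13/73·R3.
R4 ← R4 + 1781/146·R3.
Row 4 reduces to 0 = -1/2, a contradiction. The system is inconsistent.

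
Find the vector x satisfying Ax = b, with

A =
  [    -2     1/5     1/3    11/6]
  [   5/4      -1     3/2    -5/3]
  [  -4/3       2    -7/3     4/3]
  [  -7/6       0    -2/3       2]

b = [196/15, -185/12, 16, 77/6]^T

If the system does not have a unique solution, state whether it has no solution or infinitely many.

Row-reduce:
R1 ← R1 / (-2).
R2 ← R2 − 5/4·R1.
R3 ← R3 + 4/3·R1.
R4 ← R4 + 7/6·R1.
R2 ← R2 / (-7/8).
R1 ← R1 + 1/10·R2.
R3 ← R3 − 28/15·R2.
R4 ← R4 + 7/60·R2.
R3 ← R3 / (49/45).
R1 ← R1 + 38/105·R3.
R2 ← R2 + 41/21·R3.
R4 ← R4 + 49/45·R3.
Row 4 reduces to 0 = -2, a contradiction. The system is inconsistent.

no solution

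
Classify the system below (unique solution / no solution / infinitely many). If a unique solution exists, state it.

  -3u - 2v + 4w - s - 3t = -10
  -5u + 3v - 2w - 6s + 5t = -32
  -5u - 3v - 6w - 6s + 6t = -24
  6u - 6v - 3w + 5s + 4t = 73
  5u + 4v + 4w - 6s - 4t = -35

Row-reduce the augmented matrix:
R1 ← R1 / (-3).
R2 ← R2 + 5·R1.
R3 ← R3 + 5·R1.
R4 ← R4 − 6·R1.
R5 ← R5 − 5·R1.
R2 ← R2 / (19/3).
R1 ← R1 − 2/3·R2.
R3 ← R3 − 1/3·R2.
R4 ← R4 + 10·R2.
R5 ← R5 − 2/3·R2.
R3 ← R3 / (-232/19).
R1 ← R1 + 8/19·R3.
R2 ← R2 + 26/19·R3.
R4 ← R4 + 165/19·R3.
R5 ← R5 − 220/19·R3.
R4 ← R4 / (-107/116).
R1 ← R1 − 27/29·R4.
R2 ← R2 + 13/58·R4.
R3 ← R3 − 39/116·R4.
R5 ← R5 + 322/29·R4.
R5 ← R5 / (-16359/214).
R1 ← R1 − 1281/214·R5.
R2 ← R2 + 243/214·R5.
R3 ← R3 − 311/214·R5.
R4 ← R4 + 1471/214·R5.
Reading off the reduced rows gives u = 3, v = -3, w = 4, s = 5, t = 6.

u = 3, v = -3, w = 4, s = 5, t = 6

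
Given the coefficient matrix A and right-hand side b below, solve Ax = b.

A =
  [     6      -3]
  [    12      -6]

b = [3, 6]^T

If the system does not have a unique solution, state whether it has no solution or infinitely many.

infinitely many solutions

Row-reduce:
R1 ← R1 / (6).
R2 ← R2 − 12·R1.
Rank is 1 with 2 unknowns, leaving x_2 free.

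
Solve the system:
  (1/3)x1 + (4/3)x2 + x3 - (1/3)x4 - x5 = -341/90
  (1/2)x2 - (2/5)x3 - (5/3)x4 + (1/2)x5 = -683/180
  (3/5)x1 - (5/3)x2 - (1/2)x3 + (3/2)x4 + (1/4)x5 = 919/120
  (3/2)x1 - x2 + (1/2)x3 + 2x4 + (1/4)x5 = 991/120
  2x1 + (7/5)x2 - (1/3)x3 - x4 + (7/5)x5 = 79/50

x1 = 2, x2 = -4/5, x3 = -2, x4 = 8/3, x5 = 1/2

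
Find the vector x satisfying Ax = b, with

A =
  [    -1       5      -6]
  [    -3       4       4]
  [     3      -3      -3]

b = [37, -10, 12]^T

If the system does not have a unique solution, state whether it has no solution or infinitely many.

Row-reduce the augmented matrix:
R1 ← R1 / (-1).
R2 ← R2 + 3·R1.
R3 ← R3 − 3·R1.
R2 ← R2 / (-11).
R1 ← R1 + 5·R2.
R3 ← R3 − 12·R2.
R3 ← R3 / (3).
R1 ← R1 + 4·R3.
R2 ← R2 + 2·R3.
Reading off the reduced rows gives x_1 = 6, x_2 = 5, x_3 = -3.

x_1 = 6, x_2 = 5, x_3 = -3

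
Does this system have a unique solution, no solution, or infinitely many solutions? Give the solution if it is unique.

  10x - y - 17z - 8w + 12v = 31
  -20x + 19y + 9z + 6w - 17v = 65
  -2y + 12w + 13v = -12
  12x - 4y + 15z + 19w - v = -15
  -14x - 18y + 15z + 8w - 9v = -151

x = 2, y = 6, z = -1, w = 0, v = 0

Row-reduce the augmented matrix:
R1 ← R1 / (10).
R2 ← R2 + 20·R1.
R4 ← R4 − 12·R1.
R5 ← R5 + 14·R1.
R2 ← R2 / (17).
R1 ← R1 + 1/10·R2.
R3 ← R3 + 2·R2.
R4 ← R4 + 14/5·R2.
R5 ← R5 + 97/5·R2.
R3 ← R3 / (-50/17).
R1 ← R1 + 157/85·R3.
R2 ← R2 + 25/17·R3.
R4 ← R4 − 2659/85·R3.
R5 ← R5 + 3173/85·R3.
R4 ← R4 / (17759/125).
R1 ← R1 + 957/125·R4.
R2 ← R2 + 6·R4.
R3 ← R3 + 92/25·R4.
R5 ← R5 + 18998/125·R4.
R5 ← R5 / (-1515/86).
R1 ← R1 + 10113/35518·R5.
R2 ← R2 + 31697/35518·R5.
R3 ← R3 + 44777/35518·R5.
R4 ← R4 − 33195/35518·R5.
Reading off the reduced rows gives x = 2, y = 6, z = -1, w = 0, v = 0.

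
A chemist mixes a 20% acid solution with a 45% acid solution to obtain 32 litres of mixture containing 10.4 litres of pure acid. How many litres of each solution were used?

Let a = litres of solution A, b = litres of solution B.
  a + b = 32
  (9/20)b + (1/5)a = 52/5
Row-reduce the augmented matrix:
R2 ← R2 − 1/5·R1.
R2 ← R2 / (1/4).
R1 ← R1 − 1·R2.
Reading off the reduced rows gives a = 16, b = 16.

litres of solution A: 16, litres of solution B: 16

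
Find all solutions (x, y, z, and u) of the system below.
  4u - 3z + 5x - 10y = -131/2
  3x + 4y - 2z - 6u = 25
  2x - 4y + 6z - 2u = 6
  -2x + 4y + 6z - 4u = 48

no solution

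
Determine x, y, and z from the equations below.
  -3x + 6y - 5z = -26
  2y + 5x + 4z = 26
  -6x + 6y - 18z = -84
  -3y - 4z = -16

x = 2, y = 0, z = 4

Row-reduce the augmented matrix:
R1 ← R1 / (-3).
R2 ← R2 − 5·R1.
R3 ← R3 + 6·R1.
R2 ← R2 / (12).
R1 ← R1 + 2·R2.
R3 ← R3 + 6·R2.
R4 ← R4 + 3·R2.
R3 ← R3 / (-61/6).
R1 ← R1 − 17/18·R3.
R2 ← R2 + 13/36·R3.
R4 ← R4 + 61/12·R3.
R4 reduces to 0 = 0, so the extra equation is consistent.
Reading off the reduced rows gives x = 2, y = 0, z = 4.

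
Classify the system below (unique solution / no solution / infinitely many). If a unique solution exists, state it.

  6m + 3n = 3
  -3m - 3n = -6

m = -1, n = 3

Row-reduce the augmented matrix:
R1 ← R1 / (6).
R2 ← R2 + 3·R1.
R2 ← R2 / (-3/2).
R1 ← R1 − 1/2·R2.
Reading off the reduced rows gives m = -1, n = 3.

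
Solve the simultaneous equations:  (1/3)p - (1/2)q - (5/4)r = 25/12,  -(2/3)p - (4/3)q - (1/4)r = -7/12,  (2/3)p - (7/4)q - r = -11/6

p = -2, q = 2, r = -3

Row-reduce the augmented matrix:
R1 ← R1 / (1/3).
R2 ← R2 + 2/3·R1.
R3 ← R3 − 2/3·R1.
R2 ← R2 / (-7/3).
R1 ← R1 + 3/2·R2.
R3 ← R3 + 3/4·R2.
R3 ← R3 / (267/112).
R1 ← R1 + 111/56·R3.
R2 ← R2 − 33/28·R3.
Reading off the reduced rows gives p = -2, q = 2, r = -3.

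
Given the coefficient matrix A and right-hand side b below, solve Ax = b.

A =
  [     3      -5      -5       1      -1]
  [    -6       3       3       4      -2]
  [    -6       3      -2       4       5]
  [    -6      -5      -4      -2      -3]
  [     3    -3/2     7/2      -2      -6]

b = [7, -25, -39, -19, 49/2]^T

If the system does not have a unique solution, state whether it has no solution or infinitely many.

no solution

Row-reduce:
R1 ← R1 / (3).
R2 ← R2 + 6·R1.
R3 ← R3 + 6·R1.
R4 ← R4 + 6·R1.
R5 ← R5 − 3·R1.
R2 ← R2 / (-7).
R1 ← R1 + 5/3·R2.
R3 ← R3 + 7·R2.
R4 ← R4 + 15·R2.
R5 ← R5 − 7/2·R2.
R3 ← R3 / (-5).
R2 ← R2 − 1·R3.
R4 ← R4 − 1·R3.
R5 ← R5 − 5·R3.
R4 ← R4 / (-90/7).
R1 ← R1 + 23/21·R4.
R2 ← R2 + 6/7·R4.
Row 5 reduces to 0 = -2, a contradiction. The system is inconsistent.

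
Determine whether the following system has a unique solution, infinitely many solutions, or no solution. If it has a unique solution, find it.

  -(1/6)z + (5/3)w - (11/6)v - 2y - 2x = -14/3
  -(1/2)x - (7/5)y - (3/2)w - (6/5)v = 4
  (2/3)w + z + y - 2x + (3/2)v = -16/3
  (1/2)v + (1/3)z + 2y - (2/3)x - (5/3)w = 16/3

Row-reduce:
R1 ← R1 / (-2).
R2 ← R2 + 1/2·R1.
R3 ← R3 + 2·R1.
R4 ← R4 + 2/3·R1.
R2 ← R2 / (-9/10).
R1 ← R1 − 1·R2.
R3 ← R3 − 3·R2.
R4 ← R4 − 8/3·R2.
R3 ← R3 / (47/36).
R1 ← R1 − 7/54·R3.
R2 ← R2 + 5/108·R3.
R4 ← R4 − 83/162·R3.
R4 ← R4 / (-6347/1269).
R1 ← R1 + 943/423·R4.
R2 ← R2 − 790/423·R4.
R3 ← R3 + 266/47·R4.
Rank is 4 with 5 unknowns, leaving v free.

infinitely many solutions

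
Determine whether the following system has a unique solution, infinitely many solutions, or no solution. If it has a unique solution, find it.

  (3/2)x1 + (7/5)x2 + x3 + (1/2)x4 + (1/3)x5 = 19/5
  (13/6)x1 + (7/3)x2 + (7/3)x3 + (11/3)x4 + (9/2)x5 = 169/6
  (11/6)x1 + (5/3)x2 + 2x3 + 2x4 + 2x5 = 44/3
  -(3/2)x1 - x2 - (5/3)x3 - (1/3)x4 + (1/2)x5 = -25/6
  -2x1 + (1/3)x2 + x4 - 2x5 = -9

Row-reduce:
R1 ← R1 / (3/2).
R2 ← R2 − 13/6·R1.
R3 ← R3 − 11/6·R1.
R4 ← R4 + 3/2·R1.
R5 ← R5 + 2·R1.
R2 ← R2 / (14/45).
R1 ← R1 − 14/15·R2.
R3 ← R3 + 2/45·R2.
R4 ← R4 − 2/5·R2.
R5 ← R5 − 11/5·R2.
R3 ← R3 / (19/21).
R1 ← R1 + 2·R3.
R2 ← R2 − 20/7·R3.
R4 ← R4 + 38/21·R3.
R5 ← R5 + 104/21·R3.
Swap R4 and R5.
R4 ← R4 / (-37/4).
R1 ← R1 + 9/2·R4.
R2 ← R2 − 15/4·R4.
R3 ← R3 − 2·R4.
Row 5 reduces to 0 = -3, a contradiction. The system is inconsistent.

no solution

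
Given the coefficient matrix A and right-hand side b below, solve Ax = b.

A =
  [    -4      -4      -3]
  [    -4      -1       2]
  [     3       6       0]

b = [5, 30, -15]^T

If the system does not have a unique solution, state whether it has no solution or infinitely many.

x_1 = -5, x_2 = 0, x_3 = 5

Row-reduce the augmented matrix:
R1 ← R1 / (-4).
R2 ← R2 + 4·R1.
R3 ← R3 − 3·R1.
R2 ← R2 / (3).
R1 ← R1 − 1·R2.
R3 ← R3 − 3·R2.
R3 ← R3 / (-29/4).
R1 ← R1 + 11/12·R3.
R2 ← R2 − 5/3·R3.
Reading off the reduced rows gives x_1 = -5, x_2 = 0, x_3 = 5.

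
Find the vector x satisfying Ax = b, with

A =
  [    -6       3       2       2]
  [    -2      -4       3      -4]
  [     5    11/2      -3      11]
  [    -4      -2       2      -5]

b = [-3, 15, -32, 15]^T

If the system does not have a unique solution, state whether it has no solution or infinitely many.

Row-reduce:
R1 ← R1 / (-6).
R2 ← R2 + 2·R1.
R3 ← R3 − 5·R1.
R4 ← R4 + 4·R1.
R2 ← R2 / (-5).
R1 ← R1 + 1/2·R2.
R3 ← R3 − 8·R2.
R4 ← R4 + 4·R2.
R3 ← R3 / (12/5).
R1 ← R1 + 17/30·R3.
R2 ← R2 + 7/15·R3.
R4 ← R4 + 6/5·R3.
Row 4 reduces to 0 = -1/4, a contradiction. The system is inconsistent.

no solution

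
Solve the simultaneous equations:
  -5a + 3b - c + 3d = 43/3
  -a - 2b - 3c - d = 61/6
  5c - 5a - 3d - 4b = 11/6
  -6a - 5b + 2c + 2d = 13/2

a = -8/3, b = 1/2, c = -5/2, d = -1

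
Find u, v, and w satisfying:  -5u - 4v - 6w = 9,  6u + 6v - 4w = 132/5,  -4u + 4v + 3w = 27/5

u = -3/5, v = 3, w = -3

Row-reduce the augmented matrix:
R1 ← R1 / (-5).
R2 ← R2 − 6·R1.
R3 ← R3 + 4·R1.
R2 ← R2 / (6/5).
R1 ← R1 − 4/5·R2.
R3 ← R3 − 36/5·R2.
R3 ← R3 / (75).
R1 ← R1 − 26/3·R3.
R2 ← R2 + 28/3·R3.
Reading off the reduced rows gives u = -3/5, v = 3, w = -3.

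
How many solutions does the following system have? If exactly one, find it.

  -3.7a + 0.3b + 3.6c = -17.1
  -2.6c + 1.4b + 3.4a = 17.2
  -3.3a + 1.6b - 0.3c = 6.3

a = 0, b = 3, c = -5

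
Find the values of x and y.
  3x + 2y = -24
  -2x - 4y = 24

Row-reduce the augmented matrix:
R1 ← R1 / (3).
R2 ← R2 + 2·R1.
R2 ← R2 / (-8/3).
R1 ← R1 − 2/3·R2.
Reading off the reduced rows gives x = -6, y = -3.

x = -6, y = -3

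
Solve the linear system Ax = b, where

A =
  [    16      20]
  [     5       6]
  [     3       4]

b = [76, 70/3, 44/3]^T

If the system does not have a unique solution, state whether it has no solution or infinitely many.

x_1 = 8/3, x_2 = 5/3

Row-reduce the augmented matrix:
R1 ← R1 / (16).
R2 ← R2 − 5·R1.
R3 ← R3 − 3·R1.
R2 ← R2 / (-1/4).
R1 ← R1 − 5/4·R2.
R3 ← R3 − 1/4·R2.
R3 reduces to 0 = 0, so the extra equation is consistent.
Reading off the reduced rows gives x_1 = 8/3, x_2 = 5/3.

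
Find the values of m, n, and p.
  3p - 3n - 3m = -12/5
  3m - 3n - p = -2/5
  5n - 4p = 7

m = -1, n = -1/5, p = -2

Row-reduce the augmented matrix:
R1 ← R1 / (-3).
R2 ← R2 − 3·R1.
R2 ← R2 / (-6).
R1 ← R1 − 1·R2.
R3 ← R3 − 5·R2.
R3 ← R3 / (-7/3).
R1 ← R1 + 2/3·R3.
R2 ← R2 + 1/3·R3.
Reading off the reduced rows gives m = -1, n = -1/5, p = -2.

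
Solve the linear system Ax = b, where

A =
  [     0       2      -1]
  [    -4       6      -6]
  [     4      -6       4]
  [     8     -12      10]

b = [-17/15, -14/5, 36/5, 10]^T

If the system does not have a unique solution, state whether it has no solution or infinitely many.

x_1 = 3/2, x_2 = -5/3, x_3 = -11/5

Row-reduce the augmented matrix:
Swap R1 and R2.
R1 ← R1 / (-4).
R3 ← R3 − 4·R1.
R4 ← R4 − 8·R1.
R2 ← R2 / (2).
R1 ← R1 + 3/2·R2.
R3 ← R3 / (-2).
R1 ← R1 − 3/4·R3.
R2 ← R2 + 1/2·R3.
R4 ← R4 + 2·R3.
R4 reduces to 0 = 0, so the extra equation is consistent.
Reading off the reduced rows gives x_1 = 3/2, x_2 = -5/3, x_3 = -11/5.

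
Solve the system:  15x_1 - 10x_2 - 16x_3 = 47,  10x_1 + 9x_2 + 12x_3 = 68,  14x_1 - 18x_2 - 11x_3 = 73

x_1 = 5, x_2 = -2, x_3 = 3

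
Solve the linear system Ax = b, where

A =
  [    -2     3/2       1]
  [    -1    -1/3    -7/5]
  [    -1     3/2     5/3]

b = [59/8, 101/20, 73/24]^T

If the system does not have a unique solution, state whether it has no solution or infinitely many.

Row-reduce the augmented matrix:
R1 ← R1 / (-2).
R2 ← R2 + 1·R1.
R3 ← R3 + 1·R1.
R2 ← R2 / (-13/12).
R1 ← R1 + 3/4·R2.
R3 ← R3 − 3/4·R2.
R3 ← R3 / (-29/195).
R1 ← R1 − 53/65·R3.
R2 ← R2 − 114/65·R3.
Reading off the reduced rows gives x_1 = -3, x_2 = 9/4, x_3 = -2.

x_1 = -3, x_2 = 9/4, x_3 = -2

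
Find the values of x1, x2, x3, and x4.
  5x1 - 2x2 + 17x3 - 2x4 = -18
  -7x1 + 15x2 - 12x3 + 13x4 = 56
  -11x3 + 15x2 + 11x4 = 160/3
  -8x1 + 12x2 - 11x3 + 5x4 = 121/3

x1 = 0, x2 = 7/3, x3 = -2/3, x4 = 1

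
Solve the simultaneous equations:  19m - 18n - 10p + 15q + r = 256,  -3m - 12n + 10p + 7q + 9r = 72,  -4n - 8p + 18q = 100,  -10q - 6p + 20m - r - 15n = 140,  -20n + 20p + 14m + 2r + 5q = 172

m = 5, n = -5, p = -1, q = 4, r = 1

Row-reduce the augmented matrix:
R1 ← R1 / (19).
R2 ← R2 + 3·R1.
R4 ← R4 − 20·R1.
R5 ← R5 − 14·R1.
R2 ← R2 / (-282/19).
R1 ← R1 + 18/19·R2.
R3 ← R3 + 4·R2.
R4 ← R4 − 75/19·R2.
R5 ← R5 + 128/19·R2.
R3 ← R3 / (-1448/141).
R1 ← R1 + 50/47·R3.
R2 ← R2 + 80/141·R3.
R4 ← R4 − 318/47·R3.
R5 ← R5 − 3320/141·R3.
R4 ← R4 / (-4743/362).
R1 ← R1 + 511/362·R4.
R2 ← R2 + 269/181·R4.
R3 ← R3 + 1091/724·R4.
R5 ← R5 − 4557/181·R4.
R5 ← R5 / (-186/17).
R1 ← R1 + 75/527·R5.
R2 ← R2 + 179/527·R5.
R3 ← R3 − 202/527·R5.
R4 ← R4 − 50/527·R5.
Reading off the reduced rows gives m = 5, n = -5, p = -1, q = 4, r = 1.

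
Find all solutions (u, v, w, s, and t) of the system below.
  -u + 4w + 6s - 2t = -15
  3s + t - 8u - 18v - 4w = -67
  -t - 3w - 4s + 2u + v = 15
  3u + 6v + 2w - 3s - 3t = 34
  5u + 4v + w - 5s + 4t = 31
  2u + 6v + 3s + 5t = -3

Row-reduce:
R1 ← R1 / (-1).
R2 ← R2 + 8·R1.
R3 ← R3 − 2·R1.
R4 ← R4 − 3·R1.
R5 ← R5 − 5·R1.
R6 ← R6 − 2·R1.
R2 ← R2 / (-18).
R3 ← R3 − 1·R2.
R4 ← R4 − 6·R2.
R5 ← R5 − 4·R2.
R6 ← R6 − 6·R2.
R3 ← R3 / (3).
R1 ← R1 + 4·R3.
R2 ← R2 − 2·R3.
R4 ← R4 − 2·R3.
R5 ← R5 − 13·R3.
R6 ← R6 + 4·R3.
R4 ← R4 / (-11/3).
R1 ← R1 − 4/3·R4.
R2 ← R2 + 7/6·R4.
R3 ← R3 − 11/6·R4.
R5 ← R5 + 53/6·R4.
R6 ← R6 − 22/3·R4.
R5 ← R5 / (1670/99).
R1 ← R1 + 40/11·R5.
R2 ← R2 − 194/99·R5.
R3 ← R3 + 5/3·R5.
R4 ← R4 − 17/99·R5.
Row 6 reduces to 0 = -2, a contradiction. The system is inconsistent.

no solution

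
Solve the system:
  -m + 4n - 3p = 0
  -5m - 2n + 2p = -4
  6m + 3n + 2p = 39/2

Row-reduce the augmented matrix:
R1 ← R1 / (-1).
R2 ← R2 + 5·R1.
R3 ← R3 − 6·R1.
R2 ← R2 / (-22).
R1 ← R1 + 4·R2.
R3 ← R3 − 27·R2.
R3 ← R3 / (107/22).
R1 ← R1 + 1/11·R3.
R2 ← R2 + 17/22·R3.
Reading off the reduced rows gives m = 1, n = 5/2, p = 3.

m = 1, n = 5/2, p = 3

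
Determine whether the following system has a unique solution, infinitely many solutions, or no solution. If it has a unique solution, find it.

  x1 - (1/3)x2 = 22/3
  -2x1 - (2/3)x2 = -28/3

From equation 1: x1 = 22/3 + 1/3·x2.
Substitute into equation 2 and solve: x2 = -4.
Then x1 = 6.

x1 = 6, x2 = -4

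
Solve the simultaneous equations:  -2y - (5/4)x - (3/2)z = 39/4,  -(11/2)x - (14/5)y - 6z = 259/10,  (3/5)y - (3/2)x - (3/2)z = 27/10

Row-reduce:
R1 ← R1 / (-5/4).
R2 ← R2 + 11/2·R1.
R3 ← R3 + 3/2·R1.
R2 ← R2 / (6).
R1 ← R1 − 8/5·R2.
R3 ← R3 − 3·R2.
Row 3 reduces to 0 = -1/2, a contradiction. The system is inconsistent.

no solution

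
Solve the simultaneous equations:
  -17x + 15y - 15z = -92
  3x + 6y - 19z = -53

infinitely many solutions

Row-reduce:
R1 ← R1 / (-17).
R2 ← R2 − 3·R1.
R2 ← R2 / (147/17).
R1 ← R1 + 15/17·R2.
Rank is 2 with 3 unknowns, leaving z free.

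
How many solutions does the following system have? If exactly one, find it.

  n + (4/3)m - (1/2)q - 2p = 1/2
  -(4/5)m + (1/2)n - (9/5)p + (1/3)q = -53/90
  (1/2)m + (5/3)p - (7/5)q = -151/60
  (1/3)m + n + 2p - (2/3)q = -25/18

Row-reduce the augmented matrix:
R1 ← R1 / (4/3).
R2 ← R2 + 4/5·R1.
R3 ← R3 − 1/2·R1.
R4 ← R4 − 1/3·R1.
R2 ← R2 / (11/10).
R1 ← R1 − 3/4·R2.
R3 ← R3 + 3/8·R2.
R4 ← R4 − 3/4·R2.
R3 ← R3 / (46/33).
R1 ← R1 − 6/11·R3.
R2 ← R2 + 30/11·R3.
R4 ← R4 − 50/11·R3.
R4 ← R4 / (3701/1104).
R1 ← R1 − 133/1840·R4.
R2 ← R2 + 2561/1104·R4.
R3 ← R3 + 3171/3680·R4.
Reading off the reduced rows gives m = 3/2, n = -1/3, p = 0, q = 7/3.

m = 3/2, n = -1/3, p = 0, q = 7/3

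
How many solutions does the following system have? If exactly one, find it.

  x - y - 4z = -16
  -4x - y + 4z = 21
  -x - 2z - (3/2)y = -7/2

Row-reduce:
R2 ← R2 + 4·R1.
R3 ← R3 + 1·R1.
R2 ← R2 / (-5).
R1 ← R1 + 1·R2.
R3 ← R3 + 5/2·R2.
Row 3 reduces to 0 = 2, a contradiction. The system is inconsistent.

no solution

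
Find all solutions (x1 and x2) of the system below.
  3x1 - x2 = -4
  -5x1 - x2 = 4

x1 = -1, x2 = 1

Row-reduce the augmented matrix:
R1 ← R1 / (3).
R2 ← R2 + 5·R1.
R2 ← R2 / (-8/3).
R1 ← R1 + 1/3·R2.
Reading off the reduced rows gives x1 = -1, x2 = 1.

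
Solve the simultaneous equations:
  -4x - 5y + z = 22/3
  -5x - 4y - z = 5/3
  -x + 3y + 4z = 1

x = 2/3, y = -5/3, z = 5/3

Row-reduce the augmented matrix:
R1 ← R1 / (-4).
R2 ← R2 + 5·R1.
R3 ← R3 + 1·R1.
R2 ← R2 / (9/4).
R1 ← R1 − 5/4·R2.
R3 ← R3 − 17/4·R2.
R3 ← R3 / (8).
R1 ← R1 − 1·R3.
R2 ← R2 + 1·R3.
Reading off the reduced rows gives x = 2/3, y = -5/3, z = 5/3.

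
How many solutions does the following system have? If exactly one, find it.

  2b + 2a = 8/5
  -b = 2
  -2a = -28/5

a = 14/5, b = -2

Row-reduce the augmented matrix:
R1 ← R1 / (2).
R3 ← R3 + 2·R1.
R2 ← R2 / (-1).
R1 ← R1 − 1·R2.
R3 ← R3 − 2·R2.
R3 reduces to 0 = 0, so the extra equation is consistent.
Reading off the reduced rows gives a = 14/5, b = -2.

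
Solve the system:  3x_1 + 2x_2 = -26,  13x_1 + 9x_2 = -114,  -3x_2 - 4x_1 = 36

Row-reduce the augmented matrix:
R1 ← R1 / (3).
R2 ← R2 − 13·R1.
R3 ← R3 + 4·R1.
R2 ← R2 / (1/3).
R1 ← R1 − 2/3·R2.
R3 ← R3 + 1/3·R2.
R3 reduces to 0 = 0, so the extra equation is consistent.
Reading off the reduced rows gives x_1 = -6, x_2 = -4.

x_1 = -6, x_2 = -4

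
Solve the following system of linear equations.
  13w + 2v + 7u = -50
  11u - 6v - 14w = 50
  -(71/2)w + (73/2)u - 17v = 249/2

Row-reduce:
R1 ← R1 / (7).
R2 ← R2 − 11·R1.
R3 ← R3 − 73/2·R1.
R2 ← R2 / (-64/7).
R1 ← R1 − 2/7·R2.
R3 ← R3 + 192/7·R2.
Row 3 reduces to 0 = -1/2, a contradiction. The system is inconsistent.

no solution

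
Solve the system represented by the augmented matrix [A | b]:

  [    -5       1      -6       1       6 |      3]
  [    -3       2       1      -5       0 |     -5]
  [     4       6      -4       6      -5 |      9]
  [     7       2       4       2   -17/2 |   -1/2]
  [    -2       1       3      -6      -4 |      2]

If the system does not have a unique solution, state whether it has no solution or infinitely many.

Row-reduce:
R1 ← R1 / (-5).
R2 ← R2 + 3·R1.
R3 ← R3 − 4·R1.
R4 ← R4 − 7·R1.
R5 ← R5 + 2·R1.
R2 ← R2 / (7/5).
R1 ← R1 + 1/5·R2.
R3 ← R3 − 34/5·R2.
R4 ← R4 − 17/5·R2.
R5 ← R5 − 3/5·R2.
R3 ← R3 / (-218/7).
R1 ← R1 − 13/7·R3.
R2 ← R2 − 23/7·R3.
R4 ← R4 + 109/7·R3.
R5 ← R5 − 24/7·R3.
Swap R4 and R5.
R4 ← R4 / (-28/109).
R1 ← R1 − 112/109·R4.
R2 ← R2 + 45/109·R4.
R3 ← R3 + 119/109·R4.
Row 5 reduces to 0 = -2, a contradiction. The system is inconsistent.

no solution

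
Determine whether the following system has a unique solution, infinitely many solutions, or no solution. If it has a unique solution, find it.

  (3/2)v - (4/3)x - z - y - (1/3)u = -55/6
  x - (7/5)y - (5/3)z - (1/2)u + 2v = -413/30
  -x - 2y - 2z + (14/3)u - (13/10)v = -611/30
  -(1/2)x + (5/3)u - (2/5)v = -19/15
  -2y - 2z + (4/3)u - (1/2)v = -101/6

Row-reduce:
R1 ← R1 / (-4/3).
R2 ← R2 − 1·R1.
R3 ← R3 + 1·R1.
R4 ← R4 + 1/2·R1.
R2 ← R2 / (-43/20).
R1 ← R1 − 3/4·R2.
R3 ← R3 + 5/4·R2.
R4 ← R4 − 3/8·R2.
R5 ← R5 + 2·R2.
R3 ← R3 / (20/129).
R1 ← R1 + 4/43·R3.
R2 ← R2 − 145/129·R3.
R4 ← R4 + 2/43·R3.
R5 ← R5 − 32/129·R3.
R4 ← R4 / (49/15).
R1 ← R1 − 16/5·R4.
R2 ← R2 + 923/24·R4.
R3 ← R3 − 1381/40·R4.
R5 ← R5 + 98/15·R4.
Row 5 reduces to 0 = 1, a contradiction. The system is inconsistent.

no solution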